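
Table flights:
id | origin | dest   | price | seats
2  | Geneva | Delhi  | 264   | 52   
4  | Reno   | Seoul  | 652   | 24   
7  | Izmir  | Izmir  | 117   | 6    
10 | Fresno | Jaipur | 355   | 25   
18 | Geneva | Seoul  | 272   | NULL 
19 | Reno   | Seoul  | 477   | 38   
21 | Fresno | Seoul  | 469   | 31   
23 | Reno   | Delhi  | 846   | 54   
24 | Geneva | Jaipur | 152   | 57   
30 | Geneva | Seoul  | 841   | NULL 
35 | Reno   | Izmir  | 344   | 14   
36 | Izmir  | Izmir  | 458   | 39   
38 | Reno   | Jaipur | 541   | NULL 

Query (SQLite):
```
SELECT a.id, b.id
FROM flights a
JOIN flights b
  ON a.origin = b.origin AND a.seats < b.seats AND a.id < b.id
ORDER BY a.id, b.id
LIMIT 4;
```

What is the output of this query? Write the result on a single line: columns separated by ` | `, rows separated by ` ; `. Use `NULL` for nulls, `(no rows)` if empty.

2 | 24 ; 4 | 19 ; 4 | 23 ; 7 | 36

Pairs (a,b) with same origin, a.seats < b.seats, a.id < b.id.
origin groups: Fresno:{10,21} Geneva:{2,18,24,30} Izmir:{7,36} Reno:{4,19,23,35,38}
Ordered by (a.id, b.id); first 4.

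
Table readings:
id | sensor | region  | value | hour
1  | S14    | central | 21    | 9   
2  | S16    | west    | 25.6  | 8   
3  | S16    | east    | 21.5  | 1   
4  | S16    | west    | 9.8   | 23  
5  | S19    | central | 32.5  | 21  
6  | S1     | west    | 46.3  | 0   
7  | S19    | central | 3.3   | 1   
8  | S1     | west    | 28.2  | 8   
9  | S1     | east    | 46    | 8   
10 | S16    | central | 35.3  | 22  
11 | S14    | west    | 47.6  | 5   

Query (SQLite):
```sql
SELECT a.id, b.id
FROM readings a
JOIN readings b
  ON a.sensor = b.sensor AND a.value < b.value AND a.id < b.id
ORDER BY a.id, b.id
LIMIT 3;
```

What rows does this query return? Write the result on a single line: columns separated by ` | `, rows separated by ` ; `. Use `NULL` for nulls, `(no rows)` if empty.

1 | 11 ; 2 | 10 ; 3 | 10

Pairs (a,b) with same sensor, a.value < b.value, a.id < b.id.
sensor groups: S1:{6,8,9} S14:{1,11} S16:{2,3,4,10} S19:{5,7}
Ordered by (a.id, b.id); first 3.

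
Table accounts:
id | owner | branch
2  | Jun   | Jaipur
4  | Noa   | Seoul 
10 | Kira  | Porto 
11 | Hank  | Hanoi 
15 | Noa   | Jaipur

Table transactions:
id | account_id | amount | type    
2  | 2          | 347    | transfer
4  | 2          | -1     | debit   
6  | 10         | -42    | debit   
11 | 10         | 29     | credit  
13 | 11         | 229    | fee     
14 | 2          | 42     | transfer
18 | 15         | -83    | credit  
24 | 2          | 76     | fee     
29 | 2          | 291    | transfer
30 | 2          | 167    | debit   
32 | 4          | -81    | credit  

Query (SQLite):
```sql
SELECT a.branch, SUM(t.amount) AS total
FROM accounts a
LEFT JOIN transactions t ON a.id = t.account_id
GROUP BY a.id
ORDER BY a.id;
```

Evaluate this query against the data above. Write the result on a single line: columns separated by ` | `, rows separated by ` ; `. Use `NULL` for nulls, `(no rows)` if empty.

Jaipur | 922 ; Seoul | -81 ; Porto | -13 ; Hanoi | 229 ; Jaipur | -83

LEFT JOIN keeps every accounts row; unmatched ones get NULL for transactions columns.
Group by accounts.id and compute SUM(t.amount). SUM over an all-NULL group is NULL.
  2: ids {2, 4, 14, 24, 29, 30} → SUM(t.amount)=922
  4: ids {32} → SUM(t.amount)=-81
  10: ids {6, 11} → SUM(t.amount)=-13
  11: ids {13} → SUM(t.amount)=229
  15: ids {18} → SUM(t.amount)=-83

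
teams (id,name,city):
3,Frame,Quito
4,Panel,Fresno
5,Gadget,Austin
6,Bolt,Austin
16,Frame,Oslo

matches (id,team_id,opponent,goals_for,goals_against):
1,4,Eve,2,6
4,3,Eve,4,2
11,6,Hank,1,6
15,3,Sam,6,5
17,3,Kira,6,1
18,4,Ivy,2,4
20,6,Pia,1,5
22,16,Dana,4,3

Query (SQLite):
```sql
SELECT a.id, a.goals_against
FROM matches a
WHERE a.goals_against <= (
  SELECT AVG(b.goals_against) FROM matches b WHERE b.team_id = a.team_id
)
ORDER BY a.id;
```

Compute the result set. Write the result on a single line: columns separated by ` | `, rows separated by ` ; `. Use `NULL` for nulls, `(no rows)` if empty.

4 | 2 ; 17 | 1 ; 18 | 4 ; 20 | 5 ; 22 | 3

For each matches row a, compute AVG(goals_against) over rows sharing a.team_id.
Keep row a if a.goals_against <= that per-group AVG.
  team_id=3: AVG(goals_against) = 2.666667
  team_id=4: AVG(goals_against) = 5.0
  team_id=6: AVG(goals_against) = 5.5
  team_id=16: AVG(goals_against) = 3.0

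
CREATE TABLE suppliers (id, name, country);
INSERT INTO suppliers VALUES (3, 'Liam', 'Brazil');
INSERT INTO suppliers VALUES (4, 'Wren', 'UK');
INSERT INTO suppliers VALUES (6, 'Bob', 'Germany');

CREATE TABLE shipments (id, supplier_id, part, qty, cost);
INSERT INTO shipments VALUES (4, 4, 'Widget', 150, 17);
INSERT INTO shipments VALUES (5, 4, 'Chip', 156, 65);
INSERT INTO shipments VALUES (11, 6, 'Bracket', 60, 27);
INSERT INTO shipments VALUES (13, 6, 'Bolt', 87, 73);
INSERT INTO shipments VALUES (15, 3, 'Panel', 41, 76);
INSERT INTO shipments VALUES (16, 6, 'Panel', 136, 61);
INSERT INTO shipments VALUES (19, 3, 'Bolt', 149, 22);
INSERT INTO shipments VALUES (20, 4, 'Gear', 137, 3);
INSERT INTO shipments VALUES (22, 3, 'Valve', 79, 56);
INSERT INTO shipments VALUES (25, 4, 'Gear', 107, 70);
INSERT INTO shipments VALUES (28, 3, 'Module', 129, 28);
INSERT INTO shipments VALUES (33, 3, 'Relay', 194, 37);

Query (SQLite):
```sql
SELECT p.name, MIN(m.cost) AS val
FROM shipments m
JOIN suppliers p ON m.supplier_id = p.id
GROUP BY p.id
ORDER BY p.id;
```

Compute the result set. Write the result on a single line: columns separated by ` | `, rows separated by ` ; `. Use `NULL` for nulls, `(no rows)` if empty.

Join each shipments row to its suppliers via supplier_id.
Group joined rows by suppliers.id; compute MIN(m.cost) per group.
  3: ids {15, 19, 22, 28, 33} → MIN(m.cost)=22
  4: ids {4, 5, 20, 25} → MIN(m.cost)=3
  6: ids {11, 13, 16} → MIN(m.cost)=27

Liam | 22 ; Wren | 3 ; Bob | 27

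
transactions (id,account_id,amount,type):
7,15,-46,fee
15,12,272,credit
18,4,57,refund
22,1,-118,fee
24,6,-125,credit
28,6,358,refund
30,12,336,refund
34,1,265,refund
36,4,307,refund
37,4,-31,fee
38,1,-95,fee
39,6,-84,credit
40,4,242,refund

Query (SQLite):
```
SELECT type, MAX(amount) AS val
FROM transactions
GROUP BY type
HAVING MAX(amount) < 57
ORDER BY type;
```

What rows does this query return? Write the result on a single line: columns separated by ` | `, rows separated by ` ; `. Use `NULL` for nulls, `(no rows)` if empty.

Partition transactions by type; compute MAX(amount) within each group.
HAVING: keep groups where MAX(amount) < 57.
  credit: ids {15, 24, 39} → MAX(amount)=272
  fee: ids {7, 22, 37, 38} → MAX(amount)=-31
  refund: ids {18, 28, 30, 34, 36, 40} → MAX(amount)=358

fee | -31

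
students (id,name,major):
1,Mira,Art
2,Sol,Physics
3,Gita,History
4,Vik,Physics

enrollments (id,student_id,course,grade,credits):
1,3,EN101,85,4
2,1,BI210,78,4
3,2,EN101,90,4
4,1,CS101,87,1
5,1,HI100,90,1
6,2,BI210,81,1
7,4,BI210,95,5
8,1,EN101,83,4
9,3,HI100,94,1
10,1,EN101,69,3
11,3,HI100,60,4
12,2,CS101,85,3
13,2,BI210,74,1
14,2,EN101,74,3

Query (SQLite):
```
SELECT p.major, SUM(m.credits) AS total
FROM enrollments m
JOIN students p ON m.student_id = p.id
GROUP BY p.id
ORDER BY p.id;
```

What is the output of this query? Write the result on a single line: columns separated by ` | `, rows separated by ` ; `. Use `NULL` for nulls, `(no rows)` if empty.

Join each enrollments row to its students via student_id.
Group joined rows by students.id; compute SUM(m.credits) per group.
  1: ids {2, 4, 5, 8, 10} → SUM(m.credits)=13
  2: ids {3, 6, 12, 13, 14} → SUM(m.credits)=12
  3: ids {1, 9, 11} → SUM(m.credits)=9
  4: ids {7} → SUM(m.credits)=5

Art | 13 ; Physics | 12 ; History | 9 ; Physics | 5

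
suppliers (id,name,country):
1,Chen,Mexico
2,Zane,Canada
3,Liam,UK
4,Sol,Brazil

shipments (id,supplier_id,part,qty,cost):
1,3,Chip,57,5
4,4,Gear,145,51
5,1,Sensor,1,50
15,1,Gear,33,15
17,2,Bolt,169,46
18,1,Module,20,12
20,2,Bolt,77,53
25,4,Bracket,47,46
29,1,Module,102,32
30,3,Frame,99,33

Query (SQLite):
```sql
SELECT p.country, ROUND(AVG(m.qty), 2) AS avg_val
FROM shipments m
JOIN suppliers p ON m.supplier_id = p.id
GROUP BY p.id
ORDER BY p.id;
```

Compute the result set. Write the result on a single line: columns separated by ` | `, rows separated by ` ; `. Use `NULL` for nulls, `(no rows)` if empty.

Join each shipments row to its suppliers via supplier_id.
Group joined rows by suppliers.id; compute ROUND(AVG(m.qty), 2) per group.
  1: ids {5, 15, 18, 29} → ROUND(AVG(m.qty), 2)=39
  2: ids {17, 20} → ROUND(AVG(m.qty), 2)=123
  3: ids {1, 30} → ROUND(AVG(m.qty), 2)=78
  4: ids {4, 25} → ROUND(AVG(m.qty), 2)=96

Mexico | 39 ; Canada | 123 ; UK | 78 ; Brazil | 96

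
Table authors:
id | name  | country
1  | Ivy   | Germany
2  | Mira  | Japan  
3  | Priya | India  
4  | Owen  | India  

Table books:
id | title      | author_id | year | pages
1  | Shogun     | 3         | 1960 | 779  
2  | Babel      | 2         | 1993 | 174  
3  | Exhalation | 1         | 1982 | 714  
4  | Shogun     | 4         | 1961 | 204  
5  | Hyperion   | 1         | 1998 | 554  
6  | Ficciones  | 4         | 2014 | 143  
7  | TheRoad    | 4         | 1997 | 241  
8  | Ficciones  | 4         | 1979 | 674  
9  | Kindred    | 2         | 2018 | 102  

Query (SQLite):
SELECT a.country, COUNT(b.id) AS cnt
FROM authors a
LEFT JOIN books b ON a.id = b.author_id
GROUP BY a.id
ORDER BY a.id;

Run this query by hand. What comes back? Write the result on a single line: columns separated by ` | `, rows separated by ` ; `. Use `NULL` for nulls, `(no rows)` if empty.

Germany | 2 ; Japan | 2 ; India | 1 ; India | 4

LEFT JOIN keeps every authors row; unmatched ones get NULL for books columns.
Group by authors.id and compute COUNT(b.id). COUNT(col) of an all-NULL group is 0.
  1: ids {3, 5} → COUNT(b.id)=2
  2: ids {2, 9} → COUNT(b.id)=2
  3: ids {1} → COUNT(b.id)=1
  4: ids {4, 6, 7, 8} → COUNT(b.id)=4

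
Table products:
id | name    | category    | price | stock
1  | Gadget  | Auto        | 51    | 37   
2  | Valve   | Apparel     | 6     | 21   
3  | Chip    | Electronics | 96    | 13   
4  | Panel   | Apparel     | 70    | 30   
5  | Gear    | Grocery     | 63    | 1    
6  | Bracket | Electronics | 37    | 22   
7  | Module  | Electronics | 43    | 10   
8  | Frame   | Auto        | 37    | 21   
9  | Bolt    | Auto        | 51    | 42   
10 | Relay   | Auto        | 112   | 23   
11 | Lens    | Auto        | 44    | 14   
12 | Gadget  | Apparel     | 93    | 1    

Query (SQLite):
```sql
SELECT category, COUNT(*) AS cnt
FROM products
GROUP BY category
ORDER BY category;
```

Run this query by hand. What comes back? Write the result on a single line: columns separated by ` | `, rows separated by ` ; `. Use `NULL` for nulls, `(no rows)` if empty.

Apparel | 3 ; Auto | 5 ; Electronics | 3 ; Grocery | 1

Partition products by category; compute COUNT(*) within each group.
  Apparel: ids {2, 4, 12} → COUNT(*)=3
  Auto: ids {1, 8, 9, 10, 11} → COUNT(*)=5
  Electronics: ids {3, 6, 7} → COUNT(*)=3
  Grocery: ids {5} → COUNT(*)=1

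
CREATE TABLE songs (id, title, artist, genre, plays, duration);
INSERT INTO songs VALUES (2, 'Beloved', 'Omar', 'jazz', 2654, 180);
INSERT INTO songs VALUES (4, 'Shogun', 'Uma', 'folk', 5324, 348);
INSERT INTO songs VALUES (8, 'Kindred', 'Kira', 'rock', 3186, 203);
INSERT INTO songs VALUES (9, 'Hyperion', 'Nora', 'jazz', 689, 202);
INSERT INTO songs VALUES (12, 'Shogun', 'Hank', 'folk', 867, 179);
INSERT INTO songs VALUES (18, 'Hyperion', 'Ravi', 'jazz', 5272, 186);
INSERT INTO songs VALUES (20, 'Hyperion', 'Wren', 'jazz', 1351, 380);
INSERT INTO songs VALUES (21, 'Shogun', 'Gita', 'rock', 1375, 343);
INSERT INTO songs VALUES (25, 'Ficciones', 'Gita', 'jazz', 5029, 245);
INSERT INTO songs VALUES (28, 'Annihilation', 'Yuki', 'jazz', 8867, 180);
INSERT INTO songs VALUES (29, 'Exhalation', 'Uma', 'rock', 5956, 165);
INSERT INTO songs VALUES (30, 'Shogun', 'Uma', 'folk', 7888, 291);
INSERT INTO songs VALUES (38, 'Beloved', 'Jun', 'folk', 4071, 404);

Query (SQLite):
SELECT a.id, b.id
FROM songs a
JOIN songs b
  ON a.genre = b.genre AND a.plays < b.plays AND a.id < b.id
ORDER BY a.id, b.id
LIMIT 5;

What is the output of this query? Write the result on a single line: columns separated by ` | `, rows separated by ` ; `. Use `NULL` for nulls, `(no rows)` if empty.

2 | 18 ; 2 | 25 ; 2 | 28 ; 4 | 30 ; 8 | 29

Pairs (a,b) with same genre, a.plays < b.plays, a.id < b.id.
genre groups: folk:{4,12,30,38} jazz:{2,9,18,20,25,28} rock:{8,21,29}
Ordered by (a.id, b.id); first 5.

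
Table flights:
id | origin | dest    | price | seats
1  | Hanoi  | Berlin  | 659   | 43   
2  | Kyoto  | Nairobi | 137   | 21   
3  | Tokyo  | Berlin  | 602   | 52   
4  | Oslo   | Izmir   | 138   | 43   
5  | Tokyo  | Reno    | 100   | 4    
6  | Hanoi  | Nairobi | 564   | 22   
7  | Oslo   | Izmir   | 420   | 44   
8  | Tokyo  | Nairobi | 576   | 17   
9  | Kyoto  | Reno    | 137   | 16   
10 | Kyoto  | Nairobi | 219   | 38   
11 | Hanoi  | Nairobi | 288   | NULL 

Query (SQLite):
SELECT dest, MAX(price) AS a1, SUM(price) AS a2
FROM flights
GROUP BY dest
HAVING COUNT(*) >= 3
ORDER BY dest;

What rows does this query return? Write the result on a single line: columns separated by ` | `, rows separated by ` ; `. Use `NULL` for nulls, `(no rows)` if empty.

Group flights by dest.
Per group compute: MAX(price), SUM(price).
HAVING: drop groups with fewer than 3 rows.
  Berlin: ids {1, 3} → MAX(price)=659, SUM(price)=1261
  Izmir: ids {4, 7} → MAX(price)=420, SUM(price)=558
  Nairobi: ids {2, 6, 8, 10, 11} → MAX(price)=576, SUM(price)=1784
  Reno: ids {5, 9} → MAX(price)=137, SUM(price)=237

Nairobi | 576 | 1784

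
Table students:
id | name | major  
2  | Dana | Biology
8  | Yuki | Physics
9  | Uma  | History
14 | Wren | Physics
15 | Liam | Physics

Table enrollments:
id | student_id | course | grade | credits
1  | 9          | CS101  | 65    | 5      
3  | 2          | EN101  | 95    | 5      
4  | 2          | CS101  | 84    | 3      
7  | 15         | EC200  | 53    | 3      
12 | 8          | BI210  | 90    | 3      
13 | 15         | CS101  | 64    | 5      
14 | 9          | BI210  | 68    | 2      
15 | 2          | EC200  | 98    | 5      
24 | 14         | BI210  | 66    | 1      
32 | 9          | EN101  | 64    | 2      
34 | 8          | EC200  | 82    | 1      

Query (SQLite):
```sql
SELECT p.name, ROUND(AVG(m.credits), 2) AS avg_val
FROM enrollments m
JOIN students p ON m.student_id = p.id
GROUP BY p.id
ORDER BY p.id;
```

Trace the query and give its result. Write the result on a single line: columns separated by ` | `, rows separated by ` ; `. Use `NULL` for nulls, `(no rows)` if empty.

Join each enrollments row to its students via student_id.
Group joined rows by students.id; compute ROUND(AVG(m.credits), 2) per group.
  2: ids {3, 4, 15} → ROUND(AVG(m.credits), 2)=4.33
  8: ids {12, 34} → ROUND(AVG(m.credits), 2)=2
  9: ids {1, 14, 32} → ROUND(AVG(m.credits), 2)=3
  14: ids {24} → ROUND(AVG(m.credits), 2)=1
  15: ids {7, 13} → ROUND(AVG(m.credits), 2)=4

Dana | 4.33 ; Yuki | 2 ; Uma | 3 ; Wren | 1 ; Liam | 4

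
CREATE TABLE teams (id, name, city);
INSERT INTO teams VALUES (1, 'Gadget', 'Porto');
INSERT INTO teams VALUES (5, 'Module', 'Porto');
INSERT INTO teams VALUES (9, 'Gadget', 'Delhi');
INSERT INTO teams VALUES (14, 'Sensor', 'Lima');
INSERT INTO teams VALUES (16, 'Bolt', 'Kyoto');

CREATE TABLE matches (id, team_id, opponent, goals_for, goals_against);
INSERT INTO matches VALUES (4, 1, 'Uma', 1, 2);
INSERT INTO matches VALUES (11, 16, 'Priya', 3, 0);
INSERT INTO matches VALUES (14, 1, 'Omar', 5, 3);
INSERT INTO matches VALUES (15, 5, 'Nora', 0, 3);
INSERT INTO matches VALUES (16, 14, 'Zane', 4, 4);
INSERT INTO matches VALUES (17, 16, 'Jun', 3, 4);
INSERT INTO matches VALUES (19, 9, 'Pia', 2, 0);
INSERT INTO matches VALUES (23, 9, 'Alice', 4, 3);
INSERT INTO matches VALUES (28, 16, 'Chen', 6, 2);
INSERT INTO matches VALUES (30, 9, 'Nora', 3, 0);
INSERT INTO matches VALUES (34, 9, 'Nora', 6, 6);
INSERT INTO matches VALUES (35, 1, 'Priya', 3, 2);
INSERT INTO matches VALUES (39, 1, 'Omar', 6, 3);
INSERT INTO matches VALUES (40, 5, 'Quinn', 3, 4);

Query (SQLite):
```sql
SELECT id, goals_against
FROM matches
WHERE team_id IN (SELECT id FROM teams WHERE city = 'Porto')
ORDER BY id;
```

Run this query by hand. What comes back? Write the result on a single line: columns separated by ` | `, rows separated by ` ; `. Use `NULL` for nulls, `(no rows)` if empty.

4 | 2 ; 14 | 3 ; 15 | 3 ; 35 | 2 ; 39 | 3 ; 40 | 4

Inner query: teams.id where city = 'Porto'.
Outer: keep matches rows whose team_id is in that set.
Inner query → {1, 5}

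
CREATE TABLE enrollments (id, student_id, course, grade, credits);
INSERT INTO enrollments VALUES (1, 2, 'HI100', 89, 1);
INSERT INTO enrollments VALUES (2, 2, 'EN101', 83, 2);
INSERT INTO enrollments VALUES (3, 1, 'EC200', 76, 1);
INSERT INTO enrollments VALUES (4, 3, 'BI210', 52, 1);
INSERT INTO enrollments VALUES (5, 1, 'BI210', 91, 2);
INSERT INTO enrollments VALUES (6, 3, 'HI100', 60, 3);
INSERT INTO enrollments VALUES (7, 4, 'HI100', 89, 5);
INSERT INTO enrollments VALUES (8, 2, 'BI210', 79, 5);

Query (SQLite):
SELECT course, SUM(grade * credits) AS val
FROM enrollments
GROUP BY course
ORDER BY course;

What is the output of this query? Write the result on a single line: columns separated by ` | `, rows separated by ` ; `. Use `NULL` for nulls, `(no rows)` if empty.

For each row compute grade * credits.
Group by course; take SUM of the expression per group.
  BI210: ids {4, 5, 8} → SUM(grade * credits)=629
  EC200: ids {3} → SUM(grade * credits)=76
  EN101: ids {2} → SUM(grade * credits)=166
  HI100: ids {1, 6, 7} → SUM(grade * credits)=714

BI210 | 629 ; EC200 | 76 ; EN101 | 166 ; HI100 | 714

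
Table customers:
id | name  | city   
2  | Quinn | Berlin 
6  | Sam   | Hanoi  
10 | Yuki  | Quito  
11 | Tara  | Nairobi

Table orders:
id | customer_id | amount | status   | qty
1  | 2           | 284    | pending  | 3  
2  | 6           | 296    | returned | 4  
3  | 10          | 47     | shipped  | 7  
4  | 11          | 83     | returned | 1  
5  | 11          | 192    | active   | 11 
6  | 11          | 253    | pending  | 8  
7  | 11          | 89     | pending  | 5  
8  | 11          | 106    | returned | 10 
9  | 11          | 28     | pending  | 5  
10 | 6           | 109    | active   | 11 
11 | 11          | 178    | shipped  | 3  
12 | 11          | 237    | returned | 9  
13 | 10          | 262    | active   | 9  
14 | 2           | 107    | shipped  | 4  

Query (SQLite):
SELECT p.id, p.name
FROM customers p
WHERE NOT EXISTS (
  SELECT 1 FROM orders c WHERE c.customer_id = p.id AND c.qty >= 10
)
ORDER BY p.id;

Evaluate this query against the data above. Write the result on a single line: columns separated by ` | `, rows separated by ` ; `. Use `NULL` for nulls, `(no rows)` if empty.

For each customers row, check whether any orders with matching customer_id has qty >= 10.
Keep rows where that is false.

2 | Quinn ; 10 | Yuki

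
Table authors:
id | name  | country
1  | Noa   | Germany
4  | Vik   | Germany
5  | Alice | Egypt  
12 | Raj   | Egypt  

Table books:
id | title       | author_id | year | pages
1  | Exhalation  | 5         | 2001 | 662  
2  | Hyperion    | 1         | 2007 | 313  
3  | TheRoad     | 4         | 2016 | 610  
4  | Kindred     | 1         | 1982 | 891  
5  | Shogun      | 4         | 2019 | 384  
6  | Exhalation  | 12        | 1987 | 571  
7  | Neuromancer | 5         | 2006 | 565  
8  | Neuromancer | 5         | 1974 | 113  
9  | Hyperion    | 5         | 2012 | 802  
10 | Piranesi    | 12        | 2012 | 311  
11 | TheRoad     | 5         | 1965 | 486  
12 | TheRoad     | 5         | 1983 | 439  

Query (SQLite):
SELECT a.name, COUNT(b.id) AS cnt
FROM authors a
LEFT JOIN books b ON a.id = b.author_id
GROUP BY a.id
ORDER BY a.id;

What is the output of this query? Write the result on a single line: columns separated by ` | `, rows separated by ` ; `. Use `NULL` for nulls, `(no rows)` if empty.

Noa | 2 ; Vik | 2 ; Alice | 6 ; Raj | 2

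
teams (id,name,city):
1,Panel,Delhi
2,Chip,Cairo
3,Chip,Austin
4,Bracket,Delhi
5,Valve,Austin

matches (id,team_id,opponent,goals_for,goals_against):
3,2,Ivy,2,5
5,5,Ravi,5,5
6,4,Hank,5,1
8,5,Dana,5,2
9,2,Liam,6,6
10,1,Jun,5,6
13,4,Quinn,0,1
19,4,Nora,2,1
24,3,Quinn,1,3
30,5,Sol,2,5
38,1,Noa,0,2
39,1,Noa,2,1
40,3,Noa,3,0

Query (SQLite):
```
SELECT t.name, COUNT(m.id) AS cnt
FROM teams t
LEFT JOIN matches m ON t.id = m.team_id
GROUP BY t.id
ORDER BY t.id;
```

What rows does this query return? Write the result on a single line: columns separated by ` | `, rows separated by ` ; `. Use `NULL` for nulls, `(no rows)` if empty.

LEFT JOIN keeps every teams row; unmatched ones get NULL for matches columns.
Group by teams.id and compute COUNT(m.id). COUNT(col) of an all-NULL group is 0.
  1: ids {10, 38, 39} → COUNT(m.id)=3
  2: ids {3, 9} → COUNT(m.id)=2
  3: ids {24, 40} → COUNT(m.id)=2
  4: ids {6, 13, 19} → COUNT(m.id)=3
  5: ids {5, 8, 30} → COUNT(m.id)=3

Panel | 3 ; Chip | 2 ; Chip | 2 ; Bracket | 3 ; Valve | 3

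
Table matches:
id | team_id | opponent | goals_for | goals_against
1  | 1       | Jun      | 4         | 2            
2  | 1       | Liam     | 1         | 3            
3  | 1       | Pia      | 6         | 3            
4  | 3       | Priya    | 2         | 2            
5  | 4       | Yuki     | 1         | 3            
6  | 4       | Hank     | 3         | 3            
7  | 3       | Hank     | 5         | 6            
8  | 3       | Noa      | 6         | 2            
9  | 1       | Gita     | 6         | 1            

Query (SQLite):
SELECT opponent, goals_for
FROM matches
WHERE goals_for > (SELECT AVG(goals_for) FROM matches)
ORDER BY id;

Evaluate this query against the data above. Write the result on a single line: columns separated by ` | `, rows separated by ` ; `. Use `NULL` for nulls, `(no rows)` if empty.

Scalar subquery: AVG(goals_for) over all matches rows = 3.777778 (≈; comparison uses full precision).
Keep rows where goals_for > that value.

Jun | 4 ; Pia | 6 ; Hank | 5 ; Noa | 6 ; Gita | 6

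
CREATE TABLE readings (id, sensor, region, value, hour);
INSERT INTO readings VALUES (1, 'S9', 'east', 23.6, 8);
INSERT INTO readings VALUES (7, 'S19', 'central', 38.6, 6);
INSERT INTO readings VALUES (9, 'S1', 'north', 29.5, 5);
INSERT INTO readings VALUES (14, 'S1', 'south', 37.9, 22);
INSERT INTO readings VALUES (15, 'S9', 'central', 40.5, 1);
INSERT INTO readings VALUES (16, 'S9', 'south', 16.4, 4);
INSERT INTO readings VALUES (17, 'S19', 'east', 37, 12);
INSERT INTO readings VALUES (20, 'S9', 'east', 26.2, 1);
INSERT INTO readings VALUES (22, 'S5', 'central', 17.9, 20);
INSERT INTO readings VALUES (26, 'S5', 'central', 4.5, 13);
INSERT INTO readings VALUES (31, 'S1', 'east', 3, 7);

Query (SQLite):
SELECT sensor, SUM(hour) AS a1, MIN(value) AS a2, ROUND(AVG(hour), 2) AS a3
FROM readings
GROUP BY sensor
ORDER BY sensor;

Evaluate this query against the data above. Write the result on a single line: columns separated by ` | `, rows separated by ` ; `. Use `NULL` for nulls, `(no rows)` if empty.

Group readings by sensor.
Per group compute: SUM(hour), MIN(value), ROUND(AVG(hour), 2).
  S1: ids {9, 14, 31} → SUM(hour)=34, MIN(value)=3, ROUND(AVG(hour), 2)=11.33
  S19: ids {7, 17} → SUM(hour)=18, MIN(value)=37, ROUND(AVG(hour), 2)=9
  S5: ids {22, 26} → SUM(hour)=33, MIN(value)=4.5, ROUND(AVG(hour), 2)=16.5
  S9: ids {1, 15, 16, 20} → SUM(hour)=14, MIN(value)=16.4, ROUND(AVG(hour), 2)=3.5

S1 | 34 | 3 | 11.33 ; S19 | 18 | 37 | 9 ; S5 | 33 | 4.5 | 16.5 ; S9 | 14 | 16.4 | 3.5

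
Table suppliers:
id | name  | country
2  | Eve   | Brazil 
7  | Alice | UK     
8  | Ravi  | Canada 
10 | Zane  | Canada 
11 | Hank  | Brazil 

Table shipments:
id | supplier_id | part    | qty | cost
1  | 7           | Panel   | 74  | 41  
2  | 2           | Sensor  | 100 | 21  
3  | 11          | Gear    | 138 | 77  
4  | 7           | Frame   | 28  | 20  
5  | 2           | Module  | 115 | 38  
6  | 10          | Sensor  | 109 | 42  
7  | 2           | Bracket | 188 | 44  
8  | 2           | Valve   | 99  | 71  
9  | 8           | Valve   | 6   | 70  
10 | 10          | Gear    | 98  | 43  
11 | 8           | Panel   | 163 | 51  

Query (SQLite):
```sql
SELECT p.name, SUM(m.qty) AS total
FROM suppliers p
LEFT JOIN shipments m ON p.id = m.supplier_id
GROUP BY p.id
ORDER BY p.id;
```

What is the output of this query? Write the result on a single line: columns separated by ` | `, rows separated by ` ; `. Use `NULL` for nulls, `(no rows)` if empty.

LEFT JOIN keeps every suppliers row; unmatched ones get NULL for shipments columns.
Group by suppliers.id and compute SUM(m.qty). SUM over an all-NULL group is NULL.
  2: ids {2, 5, 7, 8} → SUM(m.qty)=502
  7: ids {1, 4} → SUM(m.qty)=102
  8: ids {9, 11} → SUM(m.qty)=169
  10: ids {6, 10} → SUM(m.qty)=207
  11: ids {3} → SUM(m.qty)=138

Eve | 502 ; Alice | 102 ; Ravi | 169 ; Zane | 207 ; Hank | 138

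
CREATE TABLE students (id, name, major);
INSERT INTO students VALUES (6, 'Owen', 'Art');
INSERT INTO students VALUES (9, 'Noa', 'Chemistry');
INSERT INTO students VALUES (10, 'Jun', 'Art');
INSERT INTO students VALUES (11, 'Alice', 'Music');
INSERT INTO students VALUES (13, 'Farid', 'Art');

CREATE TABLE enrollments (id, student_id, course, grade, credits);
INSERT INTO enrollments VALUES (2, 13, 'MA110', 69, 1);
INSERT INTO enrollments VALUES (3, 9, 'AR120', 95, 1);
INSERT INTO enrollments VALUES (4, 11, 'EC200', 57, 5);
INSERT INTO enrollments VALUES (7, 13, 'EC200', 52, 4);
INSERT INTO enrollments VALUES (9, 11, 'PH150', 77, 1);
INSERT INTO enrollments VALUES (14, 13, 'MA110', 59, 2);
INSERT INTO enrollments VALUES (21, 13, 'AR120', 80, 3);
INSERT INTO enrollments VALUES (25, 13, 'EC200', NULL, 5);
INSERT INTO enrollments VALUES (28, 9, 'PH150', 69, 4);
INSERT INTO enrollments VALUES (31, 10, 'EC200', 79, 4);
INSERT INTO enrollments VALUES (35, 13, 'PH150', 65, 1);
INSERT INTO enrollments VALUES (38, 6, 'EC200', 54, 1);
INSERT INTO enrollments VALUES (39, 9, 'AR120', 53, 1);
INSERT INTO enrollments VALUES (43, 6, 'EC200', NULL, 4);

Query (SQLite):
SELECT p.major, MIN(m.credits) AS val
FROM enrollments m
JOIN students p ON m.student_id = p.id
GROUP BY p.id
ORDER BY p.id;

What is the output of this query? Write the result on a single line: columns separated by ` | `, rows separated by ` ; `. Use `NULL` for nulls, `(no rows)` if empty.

Join each enrollments row to its students via student_id.
Group joined rows by students.id; compute MIN(m.credits) per group.
  6: ids {38, 43} → MIN(m.credits)=1
  9: ids {3, 28, 39} → MIN(m.credits)=1
  10: ids {31} → MIN(m.credits)=4
  11: ids {4, 9} → MIN(m.credits)=1
  13: ids {2, 7, 14, 21, 25, 35} → MIN(m.credits)=1

Art | 1 ; Chemistry | 1 ; Art | 4 ; Music | 1 ; Art | 1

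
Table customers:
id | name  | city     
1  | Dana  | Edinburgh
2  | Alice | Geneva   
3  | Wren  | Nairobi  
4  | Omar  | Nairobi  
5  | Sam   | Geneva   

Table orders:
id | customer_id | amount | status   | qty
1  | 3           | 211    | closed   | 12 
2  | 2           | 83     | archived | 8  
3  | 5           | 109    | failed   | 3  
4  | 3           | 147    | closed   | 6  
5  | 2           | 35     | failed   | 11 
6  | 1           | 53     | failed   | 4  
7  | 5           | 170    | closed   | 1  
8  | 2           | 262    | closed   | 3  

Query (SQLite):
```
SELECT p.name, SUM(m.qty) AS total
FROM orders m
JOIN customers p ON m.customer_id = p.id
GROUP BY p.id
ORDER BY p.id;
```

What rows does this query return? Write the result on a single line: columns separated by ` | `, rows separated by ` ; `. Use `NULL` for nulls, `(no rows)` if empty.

Join each orders row to its customers via customer_id.
Group joined rows by customers.id; compute SUM(m.qty) per group.
  1: ids {6} → SUM(m.qty)=4
  2: ids {2, 5, 8} → SUM(m.qty)=22
  3: ids {1, 4} → SUM(m.qty)=18
  5: ids {3, 7} → SUM(m.qty)=4

Dana | 4 ; Alice | 22 ; Wren | 18 ; Sam | 4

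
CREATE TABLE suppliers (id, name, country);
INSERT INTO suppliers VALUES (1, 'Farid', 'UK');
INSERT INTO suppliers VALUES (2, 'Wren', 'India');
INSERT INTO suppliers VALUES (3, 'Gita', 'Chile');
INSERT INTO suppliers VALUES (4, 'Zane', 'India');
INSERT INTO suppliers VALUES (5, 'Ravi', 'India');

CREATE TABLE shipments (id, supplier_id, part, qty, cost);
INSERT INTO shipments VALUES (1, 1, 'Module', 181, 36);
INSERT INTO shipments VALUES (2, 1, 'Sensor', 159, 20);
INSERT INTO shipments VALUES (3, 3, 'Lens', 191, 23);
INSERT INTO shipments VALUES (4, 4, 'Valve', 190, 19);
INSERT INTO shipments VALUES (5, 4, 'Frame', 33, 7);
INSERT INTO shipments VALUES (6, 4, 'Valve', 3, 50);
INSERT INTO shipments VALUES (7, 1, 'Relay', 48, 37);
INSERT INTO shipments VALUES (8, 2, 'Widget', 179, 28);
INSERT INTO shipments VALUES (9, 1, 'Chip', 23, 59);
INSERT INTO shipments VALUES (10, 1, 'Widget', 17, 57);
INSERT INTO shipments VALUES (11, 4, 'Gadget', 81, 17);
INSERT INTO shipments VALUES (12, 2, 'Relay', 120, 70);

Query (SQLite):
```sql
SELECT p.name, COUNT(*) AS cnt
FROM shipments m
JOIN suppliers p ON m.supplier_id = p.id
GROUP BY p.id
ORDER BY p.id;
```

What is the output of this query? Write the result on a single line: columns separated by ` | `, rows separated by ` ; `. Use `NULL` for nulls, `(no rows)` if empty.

Join each shipments row to its suppliers via supplier_id.
Group joined rows by suppliers.id; compute COUNT(*) per group.
  1: ids {1, 2, 7, 9, 10} → COUNT(*)=5
  2: ids {8, 12} → COUNT(*)=2
  3: ids {3} → COUNT(*)=1
  4: ids {4, 5, 6, 11} → COUNT(*)=4

Farid | 5 ; Wren | 2 ; Gita | 1 ; Zane | 4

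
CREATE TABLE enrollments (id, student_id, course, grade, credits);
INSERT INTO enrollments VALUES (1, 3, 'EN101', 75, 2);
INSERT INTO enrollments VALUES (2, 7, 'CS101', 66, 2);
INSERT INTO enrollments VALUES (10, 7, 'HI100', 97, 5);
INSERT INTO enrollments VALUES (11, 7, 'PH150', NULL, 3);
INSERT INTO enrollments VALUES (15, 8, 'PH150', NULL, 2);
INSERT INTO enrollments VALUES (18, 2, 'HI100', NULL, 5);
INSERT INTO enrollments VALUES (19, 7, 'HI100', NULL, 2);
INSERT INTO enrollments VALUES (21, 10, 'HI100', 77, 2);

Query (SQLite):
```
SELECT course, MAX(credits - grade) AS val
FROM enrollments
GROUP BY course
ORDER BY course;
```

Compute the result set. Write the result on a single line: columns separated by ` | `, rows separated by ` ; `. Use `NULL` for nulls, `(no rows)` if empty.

For each row compute credits - grade.
Group by course; take MAX of the expression per group.
  CS101: ids {2} → MAX(credits - grade)=-64
  EN101: ids {1} → MAX(credits - grade)=-73
  HI100: ids {10, 18, 19, 21} → MAX(credits - grade)=-75
  PH150: ids {11, 15} → MAX(credits - grade)=NULL

CS101 | -64 ; EN101 | -73 ; HI100 | -75 ; PH150 | NULL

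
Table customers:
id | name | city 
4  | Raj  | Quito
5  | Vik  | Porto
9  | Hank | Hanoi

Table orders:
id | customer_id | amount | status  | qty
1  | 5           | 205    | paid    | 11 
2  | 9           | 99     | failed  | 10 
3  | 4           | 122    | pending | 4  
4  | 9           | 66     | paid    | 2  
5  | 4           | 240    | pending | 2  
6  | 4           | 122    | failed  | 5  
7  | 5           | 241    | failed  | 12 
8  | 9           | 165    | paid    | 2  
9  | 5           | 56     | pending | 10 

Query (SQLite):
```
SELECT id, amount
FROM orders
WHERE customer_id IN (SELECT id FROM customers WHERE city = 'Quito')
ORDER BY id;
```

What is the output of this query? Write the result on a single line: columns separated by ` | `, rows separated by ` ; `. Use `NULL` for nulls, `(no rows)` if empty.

Inner query: customers.id where city = 'Quito'.
Outer: keep orders rows whose customer_id is in that set.
Inner query → {4}

3 | 122 ; 5 | 240 ; 6 | 122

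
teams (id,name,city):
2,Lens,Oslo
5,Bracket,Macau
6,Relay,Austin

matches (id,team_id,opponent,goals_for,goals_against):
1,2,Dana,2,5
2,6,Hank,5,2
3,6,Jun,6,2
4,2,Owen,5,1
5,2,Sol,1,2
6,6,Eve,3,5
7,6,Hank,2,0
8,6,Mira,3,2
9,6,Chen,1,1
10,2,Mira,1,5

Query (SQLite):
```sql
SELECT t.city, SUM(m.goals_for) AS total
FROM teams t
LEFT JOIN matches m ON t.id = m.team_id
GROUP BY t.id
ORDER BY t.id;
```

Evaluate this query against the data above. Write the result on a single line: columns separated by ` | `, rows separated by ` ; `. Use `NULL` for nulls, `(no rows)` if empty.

LEFT JOIN keeps every teams row; unmatched ones get NULL for matches columns.
Group by teams.id and compute SUM(m.goals_for). SUM over an all-NULL group is NULL.
  2: ids {1, 4, 5, 10} → SUM(m.goals_for)=9
  5: ids {—} → SUM(m.goals_for)=NULL
  6: ids {2, 3, 6, 7, 8, 9} → SUM(m.goals_for)=20

Oslo | 9 ; Macau | NULL ; Austin | 20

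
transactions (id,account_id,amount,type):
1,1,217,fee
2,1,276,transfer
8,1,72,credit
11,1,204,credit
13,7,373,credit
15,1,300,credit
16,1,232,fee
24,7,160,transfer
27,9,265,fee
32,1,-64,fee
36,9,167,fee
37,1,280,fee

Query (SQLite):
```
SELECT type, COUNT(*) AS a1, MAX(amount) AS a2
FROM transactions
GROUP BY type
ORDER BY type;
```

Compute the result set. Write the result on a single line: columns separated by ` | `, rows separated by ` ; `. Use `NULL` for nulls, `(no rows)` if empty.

Group transactions by type.
Per group compute: COUNT(*), MAX(amount).
  credit: ids {8, 11, 13, 15} → COUNT(*)=4, MAX(amount)=373
  fee: ids {1, 16, 27, 32, 36, 37} → COUNT(*)=6, MAX(amount)=280
  transfer: ids {2, 24} → COUNT(*)=2, MAX(amount)=276

credit | 4 | 373 ; fee | 6 | 280 ; transfer | 2 | 276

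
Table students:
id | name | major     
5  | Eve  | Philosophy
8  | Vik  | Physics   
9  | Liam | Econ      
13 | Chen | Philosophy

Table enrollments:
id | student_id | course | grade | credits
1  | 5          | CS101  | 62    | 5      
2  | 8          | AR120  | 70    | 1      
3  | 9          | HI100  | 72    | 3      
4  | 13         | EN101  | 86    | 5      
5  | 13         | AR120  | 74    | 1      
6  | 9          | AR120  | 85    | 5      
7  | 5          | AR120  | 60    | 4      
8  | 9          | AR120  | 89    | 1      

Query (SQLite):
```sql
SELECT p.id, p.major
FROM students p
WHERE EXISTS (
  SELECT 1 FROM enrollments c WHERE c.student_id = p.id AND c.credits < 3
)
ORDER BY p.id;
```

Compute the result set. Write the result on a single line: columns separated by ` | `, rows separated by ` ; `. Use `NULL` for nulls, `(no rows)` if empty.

8 | Physics ; 9 | Econ ; 13 | Philosophy

For each students row, check whether any enrollments with matching student_id has credits < 3.
Keep rows where that is true.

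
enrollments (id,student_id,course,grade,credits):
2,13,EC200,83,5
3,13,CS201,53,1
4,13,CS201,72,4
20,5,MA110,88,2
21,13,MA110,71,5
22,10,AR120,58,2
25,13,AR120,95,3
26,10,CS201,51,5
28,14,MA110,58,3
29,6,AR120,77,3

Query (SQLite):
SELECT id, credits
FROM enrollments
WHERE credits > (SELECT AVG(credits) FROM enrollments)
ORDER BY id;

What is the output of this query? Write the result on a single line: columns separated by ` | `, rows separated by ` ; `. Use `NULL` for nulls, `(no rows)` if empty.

Scalar subquery: AVG(credits) over all enrollments rows = 3.3.
Keep rows where credits > that value.

2 | 5 ; 4 | 4 ; 21 | 5 ; 26 | 5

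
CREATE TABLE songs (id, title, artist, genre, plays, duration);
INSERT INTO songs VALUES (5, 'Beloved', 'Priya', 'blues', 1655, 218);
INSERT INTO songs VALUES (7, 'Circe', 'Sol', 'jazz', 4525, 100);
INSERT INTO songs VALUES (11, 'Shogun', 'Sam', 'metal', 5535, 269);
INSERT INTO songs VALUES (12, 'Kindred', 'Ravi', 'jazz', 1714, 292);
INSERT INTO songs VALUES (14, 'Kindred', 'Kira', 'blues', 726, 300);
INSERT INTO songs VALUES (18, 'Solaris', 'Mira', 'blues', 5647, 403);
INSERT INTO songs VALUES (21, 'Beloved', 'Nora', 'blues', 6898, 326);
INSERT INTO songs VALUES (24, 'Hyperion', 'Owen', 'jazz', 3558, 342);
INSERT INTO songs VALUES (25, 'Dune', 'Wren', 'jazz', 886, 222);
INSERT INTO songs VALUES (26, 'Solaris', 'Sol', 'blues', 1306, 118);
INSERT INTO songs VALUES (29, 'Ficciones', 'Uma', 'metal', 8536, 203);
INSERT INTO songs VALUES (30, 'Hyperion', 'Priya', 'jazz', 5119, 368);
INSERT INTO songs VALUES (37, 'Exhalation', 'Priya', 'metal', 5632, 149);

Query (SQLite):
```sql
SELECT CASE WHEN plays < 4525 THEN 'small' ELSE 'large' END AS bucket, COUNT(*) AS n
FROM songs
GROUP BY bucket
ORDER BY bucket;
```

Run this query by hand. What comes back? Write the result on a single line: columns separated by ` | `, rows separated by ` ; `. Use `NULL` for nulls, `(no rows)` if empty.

Bucket rows by plays < 4525 → 'small' else 'large'; count each bucket.

large | 7 ; small | 6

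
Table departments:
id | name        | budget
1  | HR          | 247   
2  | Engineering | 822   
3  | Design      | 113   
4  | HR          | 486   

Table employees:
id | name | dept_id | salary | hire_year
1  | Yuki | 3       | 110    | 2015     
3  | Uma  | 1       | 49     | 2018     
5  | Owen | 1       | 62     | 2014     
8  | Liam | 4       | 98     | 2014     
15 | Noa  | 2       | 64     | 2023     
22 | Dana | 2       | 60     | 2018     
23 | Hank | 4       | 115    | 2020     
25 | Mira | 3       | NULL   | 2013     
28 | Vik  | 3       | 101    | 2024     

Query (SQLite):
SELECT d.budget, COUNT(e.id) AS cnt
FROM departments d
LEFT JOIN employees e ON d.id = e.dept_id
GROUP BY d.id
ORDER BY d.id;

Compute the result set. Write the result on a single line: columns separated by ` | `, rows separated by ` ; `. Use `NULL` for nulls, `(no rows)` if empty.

LEFT JOIN keeps every departments row; unmatched ones get NULL for employees columns.
Group by departments.id and compute COUNT(e.id). COUNT(col) of an all-NULL group is 0.
  1: ids {3, 5} → COUNT(e.id)=2
  2: ids {15, 22} → COUNT(e.id)=2
  3: ids {1, 25, 28} → COUNT(e.id)=3
  4: ids {8, 23} → COUNT(e.id)=2

247 | 2 ; 822 | 2 ; 113 | 3 ; 486 | 2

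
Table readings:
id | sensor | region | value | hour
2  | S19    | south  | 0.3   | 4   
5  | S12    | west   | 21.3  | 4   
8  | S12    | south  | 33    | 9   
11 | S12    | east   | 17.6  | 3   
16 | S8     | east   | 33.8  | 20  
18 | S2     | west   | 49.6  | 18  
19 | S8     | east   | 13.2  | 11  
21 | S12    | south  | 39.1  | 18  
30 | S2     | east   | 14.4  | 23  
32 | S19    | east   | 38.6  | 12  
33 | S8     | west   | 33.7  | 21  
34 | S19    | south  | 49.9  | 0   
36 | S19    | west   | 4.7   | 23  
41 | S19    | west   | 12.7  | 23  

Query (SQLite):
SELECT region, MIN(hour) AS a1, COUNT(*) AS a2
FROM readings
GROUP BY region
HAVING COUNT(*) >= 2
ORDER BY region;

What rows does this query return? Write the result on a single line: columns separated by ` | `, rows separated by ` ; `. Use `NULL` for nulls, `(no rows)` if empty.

east | 3 | 5 ; south | 0 | 4 ; west | 4 | 5

Group readings by region.
Per group compute: MIN(hour), COUNT(*).
HAVING: drop groups with fewer than 2 rows.
  east: ids {11, 16, 19, 30, 32} → MIN(hour)=3, COUNT(*)=5
  south: ids {2, 8, 21, 34} → MIN(hour)=0, COUNT(*)=4
  west: ids {5, 18, 33, 36, 41} → MIN(hour)=4, COUNT(*)=5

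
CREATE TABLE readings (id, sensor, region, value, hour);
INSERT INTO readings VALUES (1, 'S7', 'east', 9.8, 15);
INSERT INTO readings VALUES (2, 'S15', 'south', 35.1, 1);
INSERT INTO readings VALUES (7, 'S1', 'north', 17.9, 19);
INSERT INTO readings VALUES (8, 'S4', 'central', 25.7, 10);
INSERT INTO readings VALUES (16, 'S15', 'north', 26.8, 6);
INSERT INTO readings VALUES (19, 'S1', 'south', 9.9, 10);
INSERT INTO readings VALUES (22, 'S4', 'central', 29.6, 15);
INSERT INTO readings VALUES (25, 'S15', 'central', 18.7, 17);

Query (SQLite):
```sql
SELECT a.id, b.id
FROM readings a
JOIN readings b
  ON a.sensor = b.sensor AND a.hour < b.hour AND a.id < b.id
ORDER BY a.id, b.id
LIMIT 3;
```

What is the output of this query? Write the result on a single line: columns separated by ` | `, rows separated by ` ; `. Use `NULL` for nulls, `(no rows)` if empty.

Pairs (a,b) with same sensor, a.hour < b.hour, a.id < b.id.
sensor groups: S1:{7,19} S15:{2,16,25} S4:{8,22} S7:{1}
Ordered by (a.id, b.id); first 3.

2 | 16 ; 2 | 25 ; 8 | 22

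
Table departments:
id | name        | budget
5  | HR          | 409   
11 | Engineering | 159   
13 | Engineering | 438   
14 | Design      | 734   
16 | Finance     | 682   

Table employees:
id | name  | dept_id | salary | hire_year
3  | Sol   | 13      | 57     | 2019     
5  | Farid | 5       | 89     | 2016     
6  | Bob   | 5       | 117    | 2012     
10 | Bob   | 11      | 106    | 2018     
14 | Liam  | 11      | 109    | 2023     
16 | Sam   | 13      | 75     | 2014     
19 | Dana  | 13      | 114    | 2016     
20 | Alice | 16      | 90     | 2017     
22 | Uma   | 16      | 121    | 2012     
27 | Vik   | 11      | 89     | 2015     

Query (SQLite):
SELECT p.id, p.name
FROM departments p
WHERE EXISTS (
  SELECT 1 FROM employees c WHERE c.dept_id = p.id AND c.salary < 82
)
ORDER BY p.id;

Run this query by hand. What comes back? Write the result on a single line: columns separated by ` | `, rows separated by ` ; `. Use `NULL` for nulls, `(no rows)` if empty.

For each departments row, check whether any employees with matching dept_id has salary < 82.
Keep rows where that is true.

13 | Engineering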